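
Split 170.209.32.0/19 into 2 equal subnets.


New prefix = 19 + 1 = 20
Each subnet has 4096 addresses
  170.209.32.0/20
  170.209.48.0/20
Subnets: 170.209.32.0/20, 170.209.48.0/20


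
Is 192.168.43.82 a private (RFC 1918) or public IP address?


RFC 1918 private ranges:
  10.0.0.0/8 (10.0.0.0 - 10.255.255.255)
  172.16.0.0/12 (172.16.0.0 - 172.31.255.255)
  192.168.0.0/16 (192.168.0.0 - 192.168.255.255)
Private (in 192.168.0.0/16)


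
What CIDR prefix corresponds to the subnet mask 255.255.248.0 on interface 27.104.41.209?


Binary: 11111111.11111111.11111000.00000000
Count leading 1s
Prefix: /21


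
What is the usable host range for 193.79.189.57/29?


Network: 193.79.189.56
Broadcast: 193.79.189.63
First usable = network + 1
Last usable = broadcast - 1
Range: 193.79.189.57 to 193.79.189.62


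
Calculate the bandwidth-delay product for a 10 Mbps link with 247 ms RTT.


BDP = bandwidth * RTT
= 10 Mbps * 247 ms
= 10 * 1e6 * 247 / 1000 bits
= 2470000 bits
= 308750 bytes
= 301.5137 KB
BDP = 2470000 bits (308750 bytes)


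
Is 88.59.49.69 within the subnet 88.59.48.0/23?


Subnet network: 88.59.48.0
Test IP AND mask: 88.59.48.0
Yes, 88.59.49.69 is in 88.59.48.0/23


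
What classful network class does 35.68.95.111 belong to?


First octet: 35
Binary: 00100011
0xxxxxxx -> Class A (1-126)
Class A, default mask 255.0.0.0 (/8)


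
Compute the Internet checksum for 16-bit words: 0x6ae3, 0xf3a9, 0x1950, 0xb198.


Sum all words (with carry folding):
+ 0x6ae3 = 0x6ae3
+ 0xf3a9 = 0x5e8d
+ 0x1950 = 0x77dd
+ 0xb198 = 0x2976
One's complement: ~0x2976
Checksum = 0xd689


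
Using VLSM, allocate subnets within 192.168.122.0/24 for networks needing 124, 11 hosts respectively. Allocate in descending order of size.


124 hosts -> /25 (126 usable): 192.168.122.0/25
11 hosts -> /28 (14 usable): 192.168.122.128/28
Allocation: 192.168.122.0/25 (124 hosts, 126 usable); 192.168.122.128/28 (11 hosts, 14 usable)


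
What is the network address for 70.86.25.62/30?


IP:   01000110.01010110.00011001.00111110
Mask: 11111111.11111111.11111111.11111100
AND operation:
Net:  01000110.01010110.00011001.00111100
Network: 70.86.25.60/30


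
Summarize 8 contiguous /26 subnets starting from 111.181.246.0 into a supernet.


Original prefix: /26
Number of subnets: 8 = 2^3
New prefix = 26 - 3 = 23
Supernet: 111.181.246.0/23


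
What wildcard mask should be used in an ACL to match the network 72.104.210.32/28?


Subnet mask: 255.255.255.240
Wildcard = 255.255.255.255 - subnet mask
255 - 255 = 0
255 - 255 = 0
255 - 255 = 0
255 - 240 = 15
Wildcard: 0.0.0.15


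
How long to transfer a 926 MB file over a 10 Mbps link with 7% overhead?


Effective throughput = 10 * (1 - 7/100) = 9.3 Mbps
File size in Mb = 926 * 8 = 7408 Mb
Time = 7408 / 9.3
Time = 796.5591 seconds


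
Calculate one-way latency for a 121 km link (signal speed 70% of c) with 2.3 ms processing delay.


Speed = 0.7 * 3e5 km/s = 210000 km/s
Propagation delay = 121 / 210000 = 0.0006 s = 0.5762 ms
Processing delay = 2.3 ms
Total one-way latency = 2.8762 ms


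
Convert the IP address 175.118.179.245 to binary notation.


175 = 10101111
118 = 01110110
179 = 10110011
245 = 11110101
Binary: 10101111.01110110.10110011.11110101


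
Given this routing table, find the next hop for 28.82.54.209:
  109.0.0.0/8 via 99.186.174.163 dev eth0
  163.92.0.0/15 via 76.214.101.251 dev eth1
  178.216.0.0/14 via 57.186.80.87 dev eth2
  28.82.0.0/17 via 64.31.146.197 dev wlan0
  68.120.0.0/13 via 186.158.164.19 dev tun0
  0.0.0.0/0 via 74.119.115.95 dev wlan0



Longest prefix match for 28.82.54.209:
  /8 109.0.0.0: no
  /15 163.92.0.0: no
  /14 178.216.0.0: no
  /17 28.82.0.0: MATCH
  /13 68.120.0.0: no
  /0 0.0.0.0: MATCH
Selected: next-hop 64.31.146.197 via wlan0 (matched /17)


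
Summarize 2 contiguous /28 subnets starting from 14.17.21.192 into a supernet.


Original prefix: /28
Number of subnets: 2 = 2^1
New prefix = 28 - 1 = 27
Supernet: 14.17.21.192/27


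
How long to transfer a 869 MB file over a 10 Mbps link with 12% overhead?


Effective throughput = 10 * (1 - 12/100) = 8.8 Mbps
File size in Mb = 869 * 8 = 6952 Mb
Time = 6952 / 8.8
Time = 790.0 seconds


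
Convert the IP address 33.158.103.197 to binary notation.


33 = 00100001
158 = 10011110
103 = 01100111
197 = 11000101
Binary: 00100001.10011110.01100111.11000101


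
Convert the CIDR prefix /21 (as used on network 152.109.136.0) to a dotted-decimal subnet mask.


/21 means 21 network bits, 11 host bits
Binary: 11111111111111111111100000000000
Mask: 255.255.248.0


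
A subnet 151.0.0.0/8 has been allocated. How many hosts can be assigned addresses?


Host bits = 32 - 8 = 24
Total addresses = 2^24 = 16777216
Usable = total - 2 (network and broadcast)
Usable hosts: 16777214


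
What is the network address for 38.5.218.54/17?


IP:   00100110.00000101.11011010.00110110
Mask: 11111111.11111111.10000000.00000000
AND operation:
Net:  00100110.00000101.10000000.00000000
Network: 38.5.128.0/17


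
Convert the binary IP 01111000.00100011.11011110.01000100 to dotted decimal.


01111000 = 120
00100011 = 35
11011110 = 222
01000100 = 68
IP: 120.35.222.68


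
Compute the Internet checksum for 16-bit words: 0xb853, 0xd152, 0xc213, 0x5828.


Sum all words (with carry folding):
+ 0xb853 = 0xb853
+ 0xd152 = 0x89a6
+ 0xc213 = 0x4bba
+ 0x5828 = 0xa3e2
One's complement: ~0xa3e2
Checksum = 0x5c1d


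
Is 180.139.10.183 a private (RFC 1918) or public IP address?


RFC 1918 private ranges:
  10.0.0.0/8 (10.0.0.0 - 10.255.255.255)
  172.16.0.0/12 (172.16.0.0 - 172.31.255.255)
  192.168.0.0/16 (192.168.0.0 - 192.168.255.255)
Public (not in any RFC 1918 range)


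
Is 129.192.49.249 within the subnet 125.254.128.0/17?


Subnet network: 125.254.128.0
Test IP AND mask: 129.192.0.0
No, 129.192.49.249 is not in 125.254.128.0/17


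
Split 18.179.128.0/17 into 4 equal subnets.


New prefix = 17 + 2 = 19
Each subnet has 8192 addresses
  18.179.128.0/19
  18.179.160.0/19
  18.179.192.0/19
  18.179.224.0/19
Subnets: 18.179.128.0/19, 18.179.160.0/19, 18.179.192.0/19, 18.179.224.0/19


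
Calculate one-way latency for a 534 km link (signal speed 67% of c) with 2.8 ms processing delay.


Speed = 0.67 * 3e5 km/s = 201000 km/s
Propagation delay = 534 / 201000 = 0.0027 s = 2.6567 ms
Processing delay = 2.8 ms
Total one-way latency = 5.4567 ms


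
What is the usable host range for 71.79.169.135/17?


Network: 71.79.128.0
Broadcast: 71.79.255.255
First usable = network + 1
Last usable = broadcast - 1
Range: 71.79.128.1 to 71.79.255.254


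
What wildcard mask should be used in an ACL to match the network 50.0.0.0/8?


Subnet mask: 255.0.0.0
Wildcard = 255.255.255.255 - subnet mask
255 - 255 = 0
255 - 0 = 255
255 - 0 = 255
255 - 0 = 255
Wildcard: 0.255.255.255


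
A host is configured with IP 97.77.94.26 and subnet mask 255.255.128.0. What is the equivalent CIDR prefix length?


Binary: 11111111.11111111.10000000.00000000
Count leading 1s
Prefix: /17


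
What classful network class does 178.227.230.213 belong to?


First octet: 178
Binary: 10110010
10xxxxxx -> Class B (128-191)
Class B, default mask 255.255.0.0 (/16)


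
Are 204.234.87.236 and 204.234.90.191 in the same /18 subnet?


Mask: 255.255.192.0
204.234.87.236 AND mask = 204.234.64.0
204.234.90.191 AND mask = 204.234.64.0
Yes, same subnet (204.234.64.0)


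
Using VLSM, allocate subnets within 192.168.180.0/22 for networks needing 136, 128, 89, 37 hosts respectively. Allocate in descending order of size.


136 hosts -> /24 (254 usable): 192.168.180.0/24
128 hosts -> /24 (254 usable): 192.168.181.0/24
89 hosts -> /25 (126 usable): 192.168.182.0/25
37 hosts -> /26 (62 usable): 192.168.182.128/26
Allocation: 192.168.180.0/24 (136 hosts, 254 usable); 192.168.181.0/24 (128 hosts, 254 usable); 192.168.182.0/25 (89 hosts, 126 usable); 192.168.182.128/26 (37 hosts, 62 usable)


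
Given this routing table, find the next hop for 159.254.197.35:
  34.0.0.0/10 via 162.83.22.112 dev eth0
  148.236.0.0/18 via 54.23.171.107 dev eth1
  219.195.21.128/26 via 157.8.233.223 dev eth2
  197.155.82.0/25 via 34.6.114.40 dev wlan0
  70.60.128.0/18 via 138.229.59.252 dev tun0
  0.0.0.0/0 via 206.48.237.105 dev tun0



Longest prefix match for 159.254.197.35:
  /10 34.0.0.0: no
  /18 148.236.0.0: no
  /26 219.195.21.128: no
  /25 197.155.82.0: no
  /18 70.60.128.0: no
  /0 0.0.0.0: MATCH
Selected: next-hop 206.48.237.105 via tun0 (matched /0)


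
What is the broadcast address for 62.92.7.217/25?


Network: 62.92.7.128/25
Host bits = 7
Set all host bits to 1:
Broadcast: 62.92.7.255


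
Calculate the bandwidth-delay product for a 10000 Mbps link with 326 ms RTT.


BDP = bandwidth * RTT
= 10000 Mbps * 326 ms
= 10000 * 1e6 * 326 / 1000 bits
= 3260000000 bits
= 407500000 bytes
= 397949.2188 KB
BDP = 3260000000 bits (407500000 bytes)


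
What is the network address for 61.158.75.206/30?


IP:   00111101.10011110.01001011.11001110
Mask: 11111111.11111111.11111111.11111100
AND operation:
Net:  00111101.10011110.01001011.11001100
Network: 61.158.75.204/30


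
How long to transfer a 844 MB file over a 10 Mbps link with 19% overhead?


Effective throughput = 10 * (1 - 19/100) = 8.1 Mbps
File size in Mb = 844 * 8 = 6752 Mb
Time = 6752 / 8.1
Time = 833.5802 seconds


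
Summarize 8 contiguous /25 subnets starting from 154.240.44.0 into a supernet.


Original prefix: /25
Number of subnets: 8 = 2^3
New prefix = 25 - 3 = 22
Supernet: 154.240.44.0/22


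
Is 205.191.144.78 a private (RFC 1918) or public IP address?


RFC 1918 private ranges:
  10.0.0.0/8 (10.0.0.0 - 10.255.255.255)
  172.16.0.0/12 (172.16.0.0 - 172.31.255.255)
  192.168.0.0/16 (192.168.0.0 - 192.168.255.255)
Public (not in any RFC 1918 range)


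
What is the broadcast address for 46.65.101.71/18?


Network: 46.65.64.0/18
Host bits = 14
Set all host bits to 1:
Broadcast: 46.65.127.255


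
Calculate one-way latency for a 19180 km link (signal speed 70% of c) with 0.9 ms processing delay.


Speed = 0.7 * 3e5 km/s = 210000 km/s
Propagation delay = 19180 / 210000 = 0.0913 s = 91.3333 ms
Processing delay = 0.9 ms
Total one-way latency = 92.2333 ms


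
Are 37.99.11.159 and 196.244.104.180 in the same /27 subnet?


Mask: 255.255.255.224
37.99.11.159 AND mask = 37.99.11.128
196.244.104.180 AND mask = 196.244.104.160
No, different subnets (37.99.11.128 vs 196.244.104.160)


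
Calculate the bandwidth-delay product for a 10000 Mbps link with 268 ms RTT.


BDP = bandwidth * RTT
= 10000 Mbps * 268 ms
= 10000 * 1e6 * 268 / 1000 bits
= 2680000000 bits
= 335000000 bytes
= 327148.4375 KB
BDP = 2680000000 bits (335000000 bytes)


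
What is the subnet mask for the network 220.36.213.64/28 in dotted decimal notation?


/28 means 28 network bits, 4 host bits
Binary: 11111111111111111111111111110000
Mask: 255.255.255.240


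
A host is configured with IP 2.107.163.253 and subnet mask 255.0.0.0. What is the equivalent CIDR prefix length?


Binary: 11111111.00000000.00000000.00000000
Count leading 1s
Prefix: /8


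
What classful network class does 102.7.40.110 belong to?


First octet: 102
Binary: 01100110
0xxxxxxx -> Class A (1-126)
Class A, default mask 255.0.0.0 (/8)


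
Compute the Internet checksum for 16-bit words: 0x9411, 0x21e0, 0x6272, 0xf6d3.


Sum all words (with carry folding):
+ 0x9411 = 0x9411
+ 0x21e0 = 0xb5f1
+ 0x6272 = 0x1864
+ 0xf6d3 = 0x0f38
One's complement: ~0x0f38
Checksum = 0xf0c7


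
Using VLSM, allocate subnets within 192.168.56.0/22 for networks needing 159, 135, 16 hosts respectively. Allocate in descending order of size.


159 hosts -> /24 (254 usable): 192.168.56.0/24
135 hosts -> /24 (254 usable): 192.168.57.0/24
16 hosts -> /27 (30 usable): 192.168.58.0/27
Allocation: 192.168.56.0/24 (159 hosts, 254 usable); 192.168.57.0/24 (135 hosts, 254 usable); 192.168.58.0/27 (16 hosts, 30 usable)


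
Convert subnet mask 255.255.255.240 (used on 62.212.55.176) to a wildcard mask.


Subnet mask: 255.255.255.240
Wildcard = 255.255.255.255 - subnet mask
255 - 255 = 0
255 - 255 = 0
255 - 255 = 0
255 - 240 = 15
Wildcard: 0.0.0.15


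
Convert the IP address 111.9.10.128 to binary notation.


111 = 01101111
9 = 00001001
10 = 00001010
128 = 10000000
Binary: 01101111.00001001.00001010.10000000


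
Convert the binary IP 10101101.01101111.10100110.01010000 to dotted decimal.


10101101 = 173
01101111 = 111
10100110 = 166
01010000 = 80
IP: 173.111.166.80


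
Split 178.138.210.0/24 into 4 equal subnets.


New prefix = 24 + 2 = 26
Each subnet has 64 addresses
  178.138.210.0/26
  178.138.210.64/26
  178.138.210.128/26
  178.138.210.192/26
Subnets: 178.138.210.0/26, 178.138.210.64/26, 178.138.210.128/26, 178.138.210.192/26


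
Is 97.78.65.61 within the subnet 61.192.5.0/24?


Subnet network: 61.192.5.0
Test IP AND mask: 97.78.65.0
No, 97.78.65.61 is not in 61.192.5.0/24


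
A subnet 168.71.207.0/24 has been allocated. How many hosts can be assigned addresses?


Host bits = 32 - 24 = 8
Total addresses = 2^8 = 256
Usable = total - 2 (network and broadcast)
Usable hosts: 254


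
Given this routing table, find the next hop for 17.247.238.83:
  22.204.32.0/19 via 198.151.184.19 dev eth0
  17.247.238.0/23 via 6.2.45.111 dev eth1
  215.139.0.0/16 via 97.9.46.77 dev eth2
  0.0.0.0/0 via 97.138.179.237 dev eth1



Longest prefix match for 17.247.238.83:
  /19 22.204.32.0: no
  /23 17.247.238.0: MATCH
  /16 215.139.0.0: no
  /0 0.0.0.0: MATCH
Selected: next-hop 6.2.45.111 via eth1 (matched /23)


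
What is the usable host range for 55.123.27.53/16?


Network: 55.123.0.0
Broadcast: 55.123.255.255
First usable = network + 1
Last usable = broadcast - 1
Range: 55.123.0.1 to 55.123.255.254


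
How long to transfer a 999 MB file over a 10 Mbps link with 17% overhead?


Effective throughput = 10 * (1 - 17/100) = 8.3 Mbps
File size in Mb = 999 * 8 = 7992 Mb
Time = 7992 / 8.3
Time = 962.8916 seconds


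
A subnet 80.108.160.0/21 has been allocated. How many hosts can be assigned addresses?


Host bits = 32 - 21 = 11
Total addresses = 2^11 = 2048
Usable = total - 2 (network and broadcast)
Usable hosts: 2046


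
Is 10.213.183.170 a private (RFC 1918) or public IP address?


RFC 1918 private ranges:
  10.0.0.0/8 (10.0.0.0 - 10.255.255.255)
  172.16.0.0/12 (172.16.0.0 - 172.31.255.255)
  192.168.0.0/16 (192.168.0.0 - 192.168.255.255)
Private (in 10.0.0.0/8)


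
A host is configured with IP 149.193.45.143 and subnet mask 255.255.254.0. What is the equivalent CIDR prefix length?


Binary: 11111111.11111111.11111110.00000000
Count leading 1s
Prefix: /23


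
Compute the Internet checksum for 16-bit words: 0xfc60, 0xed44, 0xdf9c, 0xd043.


Sum all words (with carry folding):
+ 0xfc60 = 0xfc60
+ 0xed44 = 0xe9a5
+ 0xdf9c = 0xc942
+ 0xd043 = 0x9986
One's complement: ~0x9986
Checksum = 0x6679


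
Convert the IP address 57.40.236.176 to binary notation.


57 = 00111001
40 = 00101000
236 = 11101100
176 = 10110000
Binary: 00111001.00101000.11101100.10110000


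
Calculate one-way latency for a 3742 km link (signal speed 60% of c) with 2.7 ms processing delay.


Speed = 0.6 * 3e5 km/s = 180000 km/s
Propagation delay = 3742 / 180000 = 0.0208 s = 20.7889 ms
Processing delay = 2.7 ms
Total one-way latency = 23.4889 ms


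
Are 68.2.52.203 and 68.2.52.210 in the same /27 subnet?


Mask: 255.255.255.224
68.2.52.203 AND mask = 68.2.52.192
68.2.52.210 AND mask = 68.2.52.192
Yes, same subnet (68.2.52.192)


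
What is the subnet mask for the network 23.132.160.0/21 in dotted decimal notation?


/21 means 21 network bits, 11 host bits
Binary: 11111111111111111111100000000000
Mask: 255.255.248.0


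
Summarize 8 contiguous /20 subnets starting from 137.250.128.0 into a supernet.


Original prefix: /20
Number of subnets: 8 = 2^3
New prefix = 20 - 3 = 17
Supernet: 137.250.128.0/17


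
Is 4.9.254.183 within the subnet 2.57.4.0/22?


Subnet network: 2.57.4.0
Test IP AND mask: 4.9.252.0
No, 4.9.254.183 is not in 2.57.4.0/22


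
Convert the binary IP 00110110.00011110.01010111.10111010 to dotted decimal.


00110110 = 54
00011110 = 30
01010111 = 87
10111010 = 186
IP: 54.30.87.186


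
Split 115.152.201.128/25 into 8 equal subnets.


New prefix = 25 + 3 = 28
Each subnet has 16 addresses
  115.152.201.128/28
  115.152.201.144/28
  115.152.201.160/28
  115.152.201.176/28
  115.152.201.192/28
  115.152.201.208/28
  115.152.201.224/28
  115.152.201.240/28
Subnets: 115.152.201.128/28, 115.152.201.144/28, 115.152.201.160/28, 115.152.201.176/28, 115.152.201.192/28, 115.152.201.208/28, 115.152.201.224/28, 115.152.201.240/28


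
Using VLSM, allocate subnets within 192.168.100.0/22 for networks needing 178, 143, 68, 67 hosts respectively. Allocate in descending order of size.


178 hosts -> /24 (254 usable): 192.168.100.0/24
143 hosts -> /24 (254 usable): 192.168.101.0/24
68 hosts -> /25 (126 usable): 192.168.102.0/25
67 hosts -> /25 (126 usable): 192.168.102.128/25
Allocation: 192.168.100.0/24 (178 hosts, 254 usable); 192.168.101.0/24 (143 hosts, 254 usable); 192.168.102.0/25 (68 hosts, 126 usable); 192.168.102.128/25 (67 hosts, 126 usable)


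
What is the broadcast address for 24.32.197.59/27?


Network: 24.32.197.32/27
Host bits = 5
Set all host bits to 1:
Broadcast: 24.32.197.63


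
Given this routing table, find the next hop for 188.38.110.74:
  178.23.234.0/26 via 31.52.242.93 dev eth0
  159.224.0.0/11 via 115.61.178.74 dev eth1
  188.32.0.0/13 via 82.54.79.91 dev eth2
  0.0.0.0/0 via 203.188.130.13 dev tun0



Longest prefix match for 188.38.110.74:
  /26 178.23.234.0: no
  /11 159.224.0.0: no
  /13 188.32.0.0: MATCH
  /0 0.0.0.0: MATCH
Selected: next-hop 82.54.79.91 via eth2 (matched /13)


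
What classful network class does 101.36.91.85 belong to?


First octet: 101
Binary: 01100101
0xxxxxxx -> Class A (1-126)
Class A, default mask 255.0.0.0 (/8)


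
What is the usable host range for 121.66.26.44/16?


Network: 121.66.0.0
Broadcast: 121.66.255.255
First usable = network + 1
Last usable = broadcast - 1
Range: 121.66.0.1 to 121.66.255.254


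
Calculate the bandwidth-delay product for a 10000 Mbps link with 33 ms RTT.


BDP = bandwidth * RTT
= 10000 Mbps * 33 ms
= 10000 * 1e6 * 33 / 1000 bits
= 330000000 bits
= 41250000 bytes
= 40283.2031 KB
BDP = 330000000 bits (41250000 bytes)


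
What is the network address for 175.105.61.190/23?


IP:   10101111.01101001.00111101.10111110
Mask: 11111111.11111111.11111110.00000000
AND operation:
Net:  10101111.01101001.00111100.00000000
Network: 175.105.60.0/23


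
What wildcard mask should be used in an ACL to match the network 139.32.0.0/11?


Subnet mask: 255.224.0.0
Wildcard = 255.255.255.255 - subnet mask
255 - 255 = 0
255 - 224 = 31
255 - 0 = 255
255 - 0 = 255
Wildcard: 0.31.255.255


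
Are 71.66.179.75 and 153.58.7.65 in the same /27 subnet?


Mask: 255.255.255.224
71.66.179.75 AND mask = 71.66.179.64
153.58.7.65 AND mask = 153.58.7.64
No, different subnets (71.66.179.64 vs 153.58.7.64)


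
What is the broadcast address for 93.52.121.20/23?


Network: 93.52.120.0/23
Host bits = 9
Set all host bits to 1:
Broadcast: 93.52.121.255


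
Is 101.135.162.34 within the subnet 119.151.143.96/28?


Subnet network: 119.151.143.96
Test IP AND mask: 101.135.162.32
No, 101.135.162.34 is not in 119.151.143.96/28


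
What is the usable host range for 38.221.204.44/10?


Network: 38.192.0.0
Broadcast: 38.255.255.255
First usable = network + 1
Last usable = broadcast - 1
Range: 38.192.0.1 to 38.255.255.254


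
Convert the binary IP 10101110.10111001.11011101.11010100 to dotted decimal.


10101110 = 174
10111001 = 185
11011101 = 221
11010100 = 212
IP: 174.185.221.212


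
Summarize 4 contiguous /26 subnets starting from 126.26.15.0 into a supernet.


Original prefix: /26
Number of subnets: 4 = 2^2
New prefix = 26 - 2 = 24
Supernet: 126.26.15.0/24


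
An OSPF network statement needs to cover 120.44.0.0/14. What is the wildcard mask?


Subnet mask: 255.252.0.0
Wildcard = 255.255.255.255 - subnet mask
255 - 255 = 0
255 - 252 = 3
255 - 0 = 255
255 - 0 = 255
Wildcard: 0.3.255.255


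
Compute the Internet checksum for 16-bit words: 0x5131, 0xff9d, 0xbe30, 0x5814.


Sum all words (with carry folding):
+ 0x5131 = 0x5131
+ 0xff9d = 0x50cf
+ 0xbe30 = 0x0f00
+ 0x5814 = 0x6714
One's complement: ~0x6714
Checksum = 0x98eb


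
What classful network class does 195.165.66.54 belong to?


First octet: 195
Binary: 11000011
110xxxxx -> Class C (192-223)
Class C, default mask 255.255.255.0 (/24)


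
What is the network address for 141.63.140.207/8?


IP:   10001101.00111111.10001100.11001111
Mask: 11111111.00000000.00000000.00000000
AND operation:
Net:  10001101.00000000.00000000.00000000
Network: 141.0.0.0/8


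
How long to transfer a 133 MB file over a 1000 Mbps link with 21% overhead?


Effective throughput = 1000 * (1 - 21/100) = 790 Mbps
File size in Mb = 133 * 8 = 1064 Mb
Time = 1064 / 790
Time = 1.3468 seconds


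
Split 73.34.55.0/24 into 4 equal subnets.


New prefix = 24 + 2 = 26
Each subnet has 64 addresses
  73.34.55.0/26
  73.34.55.64/26
  73.34.55.128/26
  73.34.55.192/26
Subnets: 73.34.55.0/26, 73.34.55.64/26, 73.34.55.128/26, 73.34.55.192/26


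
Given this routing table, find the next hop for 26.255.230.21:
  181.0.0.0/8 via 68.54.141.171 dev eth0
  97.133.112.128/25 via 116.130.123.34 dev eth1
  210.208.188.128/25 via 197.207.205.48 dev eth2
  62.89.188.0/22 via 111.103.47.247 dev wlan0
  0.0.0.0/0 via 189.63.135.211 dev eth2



Longest prefix match for 26.255.230.21:
  /8 181.0.0.0: no
  /25 97.133.112.128: no
  /25 210.208.188.128: no
  /22 62.89.188.0: no
  /0 0.0.0.0: MATCH
Selected: next-hop 189.63.135.211 via eth2 (matched /0)


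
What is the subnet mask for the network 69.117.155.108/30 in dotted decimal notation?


/30 means 30 network bits, 2 host bits
Binary: 11111111111111111111111111111100
Mask: 255.255.255.252


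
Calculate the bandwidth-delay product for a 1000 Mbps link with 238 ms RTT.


BDP = bandwidth * RTT
= 1000 Mbps * 238 ms
= 1000 * 1e6 * 238 / 1000 bits
= 238000000 bits
= 29750000 bytes
= 29052.7344 KB
BDP = 238000000 bits (29750000 bytes)


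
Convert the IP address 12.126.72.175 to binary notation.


12 = 00001100
126 = 01111110
72 = 01001000
175 = 10101111
Binary: 00001100.01111110.01001000.10101111


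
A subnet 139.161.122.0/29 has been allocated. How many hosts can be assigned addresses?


Host bits = 32 - 29 = 3
Total addresses = 2^3 = 8
Usable = total - 2 (network and broadcast)
Usable hosts: 6


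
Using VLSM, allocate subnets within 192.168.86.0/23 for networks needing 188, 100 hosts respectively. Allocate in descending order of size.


188 hosts -> /24 (254 usable): 192.168.86.0/24
100 hosts -> /25 (126 usable): 192.168.87.0/25
Allocation: 192.168.86.0/24 (188 hosts, 254 usable); 192.168.87.0/25 (100 hosts, 126 usable)


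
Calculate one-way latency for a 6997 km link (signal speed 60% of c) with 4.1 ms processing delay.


Speed = 0.6 * 3e5 km/s = 180000 km/s
Propagation delay = 6997 / 180000 = 0.0389 s = 38.8722 ms
Processing delay = 4.1 ms
Total one-way latency = 42.9722 ms


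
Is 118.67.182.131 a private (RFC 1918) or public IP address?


RFC 1918 private ranges:
  10.0.0.0/8 (10.0.0.0 - 10.255.255.255)
  172.16.0.0/12 (172.16.0.0 - 172.31.255.255)
  192.168.0.0/16 (192.168.0.0 - 192.168.255.255)
Public (not in any RFC 1918 range)


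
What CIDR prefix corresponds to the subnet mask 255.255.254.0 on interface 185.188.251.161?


Binary: 11111111.11111111.11111110.00000000
Count leading 1s
Prefix: /23


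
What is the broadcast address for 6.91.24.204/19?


Network: 6.91.0.0/19
Host bits = 13
Set all host bits to 1:
Broadcast: 6.91.31.255


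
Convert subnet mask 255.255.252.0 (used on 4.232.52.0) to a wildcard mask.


Subnet mask: 255.255.252.0
Wildcard = 255.255.255.255 - subnet mask
255 - 255 = 0
255 - 255 = 0
255 - 252 = 3
255 - 0 = 255
Wildcard: 0.0.3.255


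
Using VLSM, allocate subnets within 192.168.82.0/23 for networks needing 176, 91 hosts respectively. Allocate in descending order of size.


176 hosts -> /24 (254 usable): 192.168.82.0/24
91 hosts -> /25 (126 usable): 192.168.83.0/25
Allocation: 192.168.82.0/24 (176 hosts, 254 usable); 192.168.83.0/25 (91 hosts, 126 usable)


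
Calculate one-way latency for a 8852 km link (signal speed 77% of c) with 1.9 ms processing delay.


Speed = 0.77 * 3e5 km/s = 231000 km/s
Propagation delay = 8852 / 231000 = 0.0383 s = 38.3203 ms
Processing delay = 1.9 ms
Total one-way latency = 40.2203 ms


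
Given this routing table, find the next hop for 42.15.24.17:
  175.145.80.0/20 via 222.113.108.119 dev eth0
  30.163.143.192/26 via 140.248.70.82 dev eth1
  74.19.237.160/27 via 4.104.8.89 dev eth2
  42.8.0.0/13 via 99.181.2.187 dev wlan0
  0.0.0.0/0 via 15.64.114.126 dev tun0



Longest prefix match for 42.15.24.17:
  /20 175.145.80.0: no
  /26 30.163.143.192: no
  /27 74.19.237.160: no
  /13 42.8.0.0: MATCH
  /0 0.0.0.0: MATCH
Selected: next-hop 99.181.2.187 via wlan0 (matched /13)


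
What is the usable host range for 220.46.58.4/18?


Network: 220.46.0.0
Broadcast: 220.46.63.255
First usable = network + 1
Last usable = broadcast - 1
Range: 220.46.0.1 to 220.46.63.254


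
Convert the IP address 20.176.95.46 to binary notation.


20 = 00010100
176 = 10110000
95 = 01011111
46 = 00101110
Binary: 00010100.10110000.01011111.00101110


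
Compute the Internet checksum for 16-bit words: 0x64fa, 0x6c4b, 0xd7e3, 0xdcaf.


Sum all words (with carry folding):
+ 0x64fa = 0x64fa
+ 0x6c4b = 0xd145
+ 0xd7e3 = 0xa929
+ 0xdcaf = 0x85d9
One's complement: ~0x85d9
Checksum = 0x7a26


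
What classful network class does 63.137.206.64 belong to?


First octet: 63
Binary: 00111111
0xxxxxxx -> Class A (1-126)
Class A, default mask 255.0.0.0 (/8)


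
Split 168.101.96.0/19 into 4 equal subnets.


New prefix = 19 + 2 = 21
Each subnet has 2048 addresses
  168.101.96.0/21
  168.101.104.0/21
  168.101.112.0/21
  168.101.120.0/21
Subnets: 168.101.96.0/21, 168.101.104.0/21, 168.101.112.0/21, 168.101.120.0/21


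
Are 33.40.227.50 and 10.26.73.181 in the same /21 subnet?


Mask: 255.255.248.0
33.40.227.50 AND mask = 33.40.224.0
10.26.73.181 AND mask = 10.26.72.0
No, different subnets (33.40.224.0 vs 10.26.72.0)


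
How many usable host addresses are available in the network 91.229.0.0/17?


Host bits = 32 - 17 = 15
Total addresses = 2^15 = 32768
Usable = total - 2 (network and broadcast)
Usable hosts: 32766


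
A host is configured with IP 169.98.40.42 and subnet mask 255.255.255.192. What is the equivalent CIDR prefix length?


Binary: 11111111.11111111.11111111.11000000
Count leading 1s
Prefix: /26


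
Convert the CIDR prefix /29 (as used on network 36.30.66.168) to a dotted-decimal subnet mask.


/29 means 29 network bits, 3 host bits
Binary: 11111111111111111111111111111000
Mask: 255.255.255.248


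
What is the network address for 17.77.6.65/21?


IP:   00010001.01001101.00000110.01000001
Mask: 11111111.11111111.11111000.00000000
AND operation:
Net:  00010001.01001101.00000000.00000000
Network: 17.77.0.0/21


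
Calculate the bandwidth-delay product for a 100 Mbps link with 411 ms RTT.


BDP = bandwidth * RTT
= 100 Mbps * 411 ms
= 100 * 1e6 * 411 / 1000 bits
= 41100000 bits
= 5137500 bytes
= 5017.0898 KB
BDP = 41100000 bits (5137500 bytes)


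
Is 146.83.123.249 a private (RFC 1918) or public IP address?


RFC 1918 private ranges:
  10.0.0.0/8 (10.0.0.0 - 10.255.255.255)
  172.16.0.0/12 (172.16.0.0 - 172.31.255.255)
  192.168.0.0/16 (192.168.0.0 - 192.168.255.255)
Public (not in any RFC 1918 range)


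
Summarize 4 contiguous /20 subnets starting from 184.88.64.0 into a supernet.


Original prefix: /20
Number of subnets: 4 = 2^2
New prefix = 20 - 2 = 18
Supernet: 184.88.64.0/18


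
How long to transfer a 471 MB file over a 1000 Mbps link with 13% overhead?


Effective throughput = 1000 * (1 - 13/100) = 870 Mbps
File size in Mb = 471 * 8 = 3768 Mb
Time = 3768 / 870
Time = 4.331 seconds


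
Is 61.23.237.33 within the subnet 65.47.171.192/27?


Subnet network: 65.47.171.192
Test IP AND mask: 61.23.237.32
No, 61.23.237.33 is not in 65.47.171.192/27


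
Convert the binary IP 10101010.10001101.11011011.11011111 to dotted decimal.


10101010 = 170
10001101 = 141
11011011 = 219
11011111 = 223
IP: 170.141.219.223


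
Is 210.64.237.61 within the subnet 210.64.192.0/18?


Subnet network: 210.64.192.0
Test IP AND mask: 210.64.192.0
Yes, 210.64.237.61 is in 210.64.192.0/18


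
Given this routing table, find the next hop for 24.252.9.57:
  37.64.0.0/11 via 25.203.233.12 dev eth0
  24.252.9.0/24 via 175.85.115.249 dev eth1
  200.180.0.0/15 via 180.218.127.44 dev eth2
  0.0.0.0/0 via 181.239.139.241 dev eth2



Longest prefix match for 24.252.9.57:
  /11 37.64.0.0: no
  /24 24.252.9.0: MATCH
  /15 200.180.0.0: no
  /0 0.0.0.0: MATCH
Selected: next-hop 175.85.115.249 via eth1 (matched /24)


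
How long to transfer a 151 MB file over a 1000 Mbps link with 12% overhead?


Effective throughput = 1000 * (1 - 12/100) = 880 Mbps
File size in Mb = 151 * 8 = 1208 Mb
Time = 1208 / 880
Time = 1.3727 seconds


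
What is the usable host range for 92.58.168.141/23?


Network: 92.58.168.0
Broadcast: 92.58.169.255
First usable = network + 1
Last usable = broadcast - 1
Range: 92.58.168.1 to 92.58.169.254


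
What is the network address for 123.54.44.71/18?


IP:   01111011.00110110.00101100.01000111
Mask: 11111111.11111111.11000000.00000000
AND operation:
Net:  01111011.00110110.00000000.00000000
Network: 123.54.0.0/18


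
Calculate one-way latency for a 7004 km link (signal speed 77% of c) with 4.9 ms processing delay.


Speed = 0.77 * 3e5 km/s = 231000 km/s
Propagation delay = 7004 / 231000 = 0.0303 s = 30.3203 ms
Processing delay = 4.9 ms
Total one-way latency = 35.2203 ms


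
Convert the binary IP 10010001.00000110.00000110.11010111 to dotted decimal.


10010001 = 145
00000110 = 6
00000110 = 6
11010111 = 215
IP: 145.6.6.215


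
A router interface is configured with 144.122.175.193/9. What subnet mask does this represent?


/9 means 9 network bits, 23 host bits
Binary: 11111111100000000000000000000000
Mask: 255.128.0.0


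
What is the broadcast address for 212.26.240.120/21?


Network: 212.26.240.0/21
Host bits = 11
Set all host bits to 1:
Broadcast: 212.26.247.255


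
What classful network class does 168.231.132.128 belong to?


First octet: 168
Binary: 10101000
10xxxxxx -> Class B (128-191)
Class B, default mask 255.255.0.0 (/16)


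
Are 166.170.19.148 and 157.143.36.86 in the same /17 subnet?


Mask: 255.255.128.0
166.170.19.148 AND mask = 166.170.0.0
157.143.36.86 AND mask = 157.143.0.0
No, different subnets (166.170.0.0 vs 157.143.0.0)


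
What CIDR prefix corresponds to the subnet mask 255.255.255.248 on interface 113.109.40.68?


Binary: 11111111.11111111.11111111.11111000
Count leading 1s
Prefix: /29


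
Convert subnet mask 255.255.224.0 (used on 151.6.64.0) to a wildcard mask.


Subnet mask: 255.255.224.0
Wildcard = 255.255.255.255 - subnet mask
255 - 255 = 0
255 - 255 = 0
255 - 224 = 31
255 - 0 = 255
Wildcard: 0.0.31.255


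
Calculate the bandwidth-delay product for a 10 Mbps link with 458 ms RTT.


BDP = bandwidth * RTT
= 10 Mbps * 458 ms
= 10 * 1e6 * 458 / 1000 bits
= 4580000 bits
= 572500 bytes
= 559.082 KB
BDP = 4580000 bits (572500 bytes)


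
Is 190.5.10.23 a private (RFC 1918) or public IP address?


RFC 1918 private ranges:
  10.0.0.0/8 (10.0.0.0 - 10.255.255.255)
  172.16.0.0/12 (172.16.0.0 - 172.31.255.255)
  192.168.0.0/16 (192.168.0.0 - 192.168.255.255)
Public (not in any RFC 1918 range)


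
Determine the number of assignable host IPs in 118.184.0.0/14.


Host bits = 32 - 14 = 18
Total addresses = 2^18 = 262144
Usable = total - 2 (network and broadcast)
Usable hosts: 262142


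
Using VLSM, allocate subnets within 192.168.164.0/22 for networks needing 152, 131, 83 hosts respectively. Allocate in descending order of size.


152 hosts -> /24 (254 usable): 192.168.164.0/24
131 hosts -> /24 (254 usable): 192.168.165.0/24
83 hosts -> /25 (126 usable): 192.168.166.0/25
Allocation: 192.168.164.0/24 (152 hosts, 254 usable); 192.168.165.0/24 (131 hosts, 254 usable); 192.168.166.0/25 (83 hosts, 126 usable)


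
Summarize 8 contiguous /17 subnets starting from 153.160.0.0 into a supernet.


Original prefix: /17
Number of subnets: 8 = 2^3
New prefix = 17 - 3 = 14
Supernet: 153.160.0.0/14


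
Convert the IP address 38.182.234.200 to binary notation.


38 = 00100110
182 = 10110110
234 = 11101010
200 = 11001000
Binary: 00100110.10110110.11101010.11001000


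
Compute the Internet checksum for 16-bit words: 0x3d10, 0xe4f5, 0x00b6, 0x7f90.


Sum all words (with carry folding):
+ 0x3d10 = 0x3d10
+ 0xe4f5 = 0x2206
+ 0x00b6 = 0x22bc
+ 0x7f90 = 0xa24c
One's complement: ~0xa24c
Checksum = 0x5db3


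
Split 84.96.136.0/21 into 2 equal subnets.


New prefix = 21 + 1 = 22
Each subnet has 1024 addresses
  84.96.136.0/22
  84.96.140.0/22
Subnets: 84.96.136.0/22, 84.96.140.0/22


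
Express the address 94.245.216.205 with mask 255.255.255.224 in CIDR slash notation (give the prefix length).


Binary: 11111111.11111111.11111111.11100000
Count leading 1s
Prefix: /27


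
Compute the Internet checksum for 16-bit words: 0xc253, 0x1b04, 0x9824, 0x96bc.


Sum all words (with carry folding):
+ 0xc253 = 0xc253
+ 0x1b04 = 0xdd57
+ 0x9824 = 0x757c
+ 0x96bc = 0x0c39
One's complement: ~0x0c39
Checksum = 0xf3c6


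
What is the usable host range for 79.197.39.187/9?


Network: 79.128.0.0
Broadcast: 79.255.255.255
First usable = network + 1
Last usable = broadcast - 1
Range: 79.128.0.1 to 79.255.255.254


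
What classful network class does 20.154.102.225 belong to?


First octet: 20
Binary: 00010100
0xxxxxxx -> Class A (1-126)
Class A, default mask 255.0.0.0 (/8)


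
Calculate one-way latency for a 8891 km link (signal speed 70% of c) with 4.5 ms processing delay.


Speed = 0.7 * 3e5 km/s = 210000 km/s
Propagation delay = 8891 / 210000 = 0.0423 s = 42.3381 ms
Processing delay = 4.5 ms
Total one-way latency = 46.8381 ms


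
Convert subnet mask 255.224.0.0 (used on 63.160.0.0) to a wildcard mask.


Subnet mask: 255.224.0.0
Wildcard = 255.255.255.255 - subnet mask
255 - 255 = 0
255 - 224 = 31
255 - 0 = 255
255 - 0 = 255
Wildcard: 0.31.255.255


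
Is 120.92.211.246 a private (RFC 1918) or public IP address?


RFC 1918 private ranges:
  10.0.0.0/8 (10.0.0.0 - 10.255.255.255)
  172.16.0.0/12 (172.16.0.0 - 172.31.255.255)
  192.168.0.0/16 (192.168.0.0 - 192.168.255.255)
Public (not in any RFC 1918 range)


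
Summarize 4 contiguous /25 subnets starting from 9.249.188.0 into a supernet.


Original prefix: /25
Number of subnets: 4 = 2^2
New prefix = 25 - 2 = 23
Supernet: 9.249.188.0/23


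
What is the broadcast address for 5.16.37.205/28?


Network: 5.16.37.192/28
Host bits = 4
Set all host bits to 1:
Broadcast: 5.16.37.207


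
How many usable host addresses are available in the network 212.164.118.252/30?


Host bits = 32 - 30 = 2
Total addresses = 2^2 = 4
Usable = total - 2 (network and broadcast)
Usable hosts: 2


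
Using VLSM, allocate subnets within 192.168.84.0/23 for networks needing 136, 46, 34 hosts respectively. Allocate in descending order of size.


136 hosts -> /24 (254 usable): 192.168.84.0/24
46 hosts -> /26 (62 usable): 192.168.85.0/26
34 hosts -> /26 (62 usable): 192.168.85.64/26
Allocation: 192.168.84.0/24 (136 hosts, 254 usable); 192.168.85.0/26 (46 hosts, 62 usable); 192.168.85.64/26 (34 hosts, 62 usable)


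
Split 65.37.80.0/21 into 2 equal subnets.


New prefix = 21 + 1 = 22
Each subnet has 1024 addresses
  65.37.80.0/22
  65.37.84.0/22
Subnets: 65.37.80.0/22, 65.37.84.0/22


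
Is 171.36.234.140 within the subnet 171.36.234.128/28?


Subnet network: 171.36.234.128
Test IP AND mask: 171.36.234.128
Yes, 171.36.234.140 is in 171.36.234.128/28


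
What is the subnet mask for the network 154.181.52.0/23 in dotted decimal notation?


/23 means 23 network bits, 9 host bits
Binary: 11111111111111111111111000000000
Mask: 255.255.254.0


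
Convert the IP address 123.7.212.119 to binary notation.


123 = 01111011
7 = 00000111
212 = 11010100
119 = 01110111
Binary: 01111011.00000111.11010100.01110111


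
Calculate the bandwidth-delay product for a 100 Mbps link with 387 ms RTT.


BDP = bandwidth * RTT
= 100 Mbps * 387 ms
= 100 * 1e6 * 387 / 1000 bits
= 38700000 bits
= 4837500 bytes
= 4724.1211 KB
BDP = 38700000 bits (4837500 bytes)


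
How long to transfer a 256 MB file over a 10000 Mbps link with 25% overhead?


Effective throughput = 10000 * (1 - 25/100) = 7500 Mbps
File size in Mb = 256 * 8 = 2048 Mb
Time = 2048 / 7500
Time = 0.2731 seconds


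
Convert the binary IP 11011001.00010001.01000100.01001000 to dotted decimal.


11011001 = 217
00010001 = 17
01000100 = 68
01001000 = 72
IP: 217.17.68.72


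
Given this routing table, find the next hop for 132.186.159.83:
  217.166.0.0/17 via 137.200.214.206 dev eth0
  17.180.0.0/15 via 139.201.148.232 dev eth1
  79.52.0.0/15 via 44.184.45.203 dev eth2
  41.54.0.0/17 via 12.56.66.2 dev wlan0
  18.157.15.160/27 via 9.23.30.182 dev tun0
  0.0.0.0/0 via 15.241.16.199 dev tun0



Longest prefix match for 132.186.159.83:
  /17 217.166.0.0: no
  /15 17.180.0.0: no
  /15 79.52.0.0: no
  /17 41.54.0.0: no
  /27 18.157.15.160: no
  /0 0.0.0.0: MATCH
Selected: next-hop 15.241.16.199 via tun0 (matched /0)


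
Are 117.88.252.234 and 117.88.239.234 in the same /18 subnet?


Mask: 255.255.192.0
117.88.252.234 AND mask = 117.88.192.0
117.88.239.234 AND mask = 117.88.192.0
Yes, same subnet (117.88.192.0)


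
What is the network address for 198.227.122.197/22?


IP:   11000110.11100011.01111010.11000101
Mask: 11111111.11111111.11111100.00000000
AND operation:
Net:  11000110.11100011.01111000.00000000
Network: 198.227.120.0/22


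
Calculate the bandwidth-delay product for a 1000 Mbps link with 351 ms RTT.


BDP = bandwidth * RTT
= 1000 Mbps * 351 ms
= 1000 * 1e6 * 351 / 1000 bits
= 351000000 bits
= 43875000 bytes
= 42846.6797 KB
BDP = 351000000 bits (43875000 bytes)


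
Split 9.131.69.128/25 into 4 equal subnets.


New prefix = 25 + 2 = 27
Each subnet has 32 addresses
  9.131.69.128/27
  9.131.69.160/27
  9.131.69.192/27
  9.131.69.224/27
Subnets: 9.131.69.128/27, 9.131.69.160/27, 9.131.69.192/27, 9.131.69.224/27


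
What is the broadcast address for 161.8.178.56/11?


Network: 161.0.0.0/11
Host bits = 21
Set all host bits to 1:
Broadcast: 161.31.255.255


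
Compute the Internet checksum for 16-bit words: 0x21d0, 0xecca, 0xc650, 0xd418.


Sum all words (with carry folding):
+ 0x21d0 = 0x21d0
+ 0xecca = 0x0e9b
+ 0xc650 = 0xd4eb
+ 0xd418 = 0xa904
One's complement: ~0xa904
Checksum = 0x56fb


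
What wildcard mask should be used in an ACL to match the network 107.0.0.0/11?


Subnet mask: 255.224.0.0
Wildcard = 255.255.255.255 - subnet mask
255 - 255 = 0
255 - 224 = 31
255 - 0 = 255
255 - 0 = 255
Wildcard: 0.31.255.255


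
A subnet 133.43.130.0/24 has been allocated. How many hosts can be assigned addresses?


Host bits = 32 - 24 = 8
Total addresses = 2^8 = 256
Usable = total - 2 (network and broadcast)
Usable hosts: 254


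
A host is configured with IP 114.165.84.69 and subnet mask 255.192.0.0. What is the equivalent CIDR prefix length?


Binary: 11111111.11000000.00000000.00000000
Count leading 1s
Prefix: /10
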